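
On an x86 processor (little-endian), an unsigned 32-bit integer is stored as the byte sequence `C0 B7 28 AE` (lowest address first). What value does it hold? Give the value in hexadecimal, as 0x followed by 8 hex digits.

0xAE28B7C0

In little-endian order the low byte comes first in memory.
Reassemble most-significant byte first: AE 28 B7 C0 → 0xAE28B7C0.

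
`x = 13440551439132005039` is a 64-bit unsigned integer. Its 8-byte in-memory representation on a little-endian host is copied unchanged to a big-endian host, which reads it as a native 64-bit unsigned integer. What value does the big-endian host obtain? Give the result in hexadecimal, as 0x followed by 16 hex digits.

13440551439132005039 in 64-bit hexadecimal is 0xBA866E52A2D412AF.
Stored little-endian, the bytes at ascending addresses are AF 12 D4 A2 52 6E 86 BA.
Read back as big-endian, the last byte is least significant, giving 0xAF12D4A2526E86BA.

0xAF12D4A2526E86BA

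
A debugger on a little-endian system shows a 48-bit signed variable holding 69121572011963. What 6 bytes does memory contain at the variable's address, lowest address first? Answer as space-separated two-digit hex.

69121572011963 in hexadecimal, padded to 48 bits, is 0x3EDD9EBEFFBB.
Split into bytes (most-significant first): 3E DD 9E BE FF BB.
Little-endian stores the least-significant byte at the lowest address.
So at ascending addresses the bytes are BB FF BE 9E DD 3E.

BB FF BE 9E DD 3E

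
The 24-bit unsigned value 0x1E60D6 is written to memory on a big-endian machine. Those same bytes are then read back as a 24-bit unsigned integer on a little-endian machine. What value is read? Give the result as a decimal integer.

Stored big-endian, the bytes at ascending addresses are 1E 60 D6.
Read back as little-endian, the first byte is least significant, giving 0xD6601E.
0xD6601E = 14049310.

14049310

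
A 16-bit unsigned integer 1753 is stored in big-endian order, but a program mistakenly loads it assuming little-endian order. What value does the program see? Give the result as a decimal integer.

55558

1753 in 16-bit hexadecimal is 0x06D9.
Stored big-endian, the bytes at ascending addresses are 06 D9.
Read back as little-endian, the first byte is least significant, giving 0xD906.
0xD906 = 55558.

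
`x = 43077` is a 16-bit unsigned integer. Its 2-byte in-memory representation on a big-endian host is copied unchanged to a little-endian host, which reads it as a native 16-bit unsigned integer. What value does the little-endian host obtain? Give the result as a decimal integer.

43077 in 16-bit hexadecimal is 0xA845.
Stored big-endian, the bytes at ascending addresses are A8 45.
Read back as little-endian, the first byte is least significant, giving 0x45A8.
0x45A8 = 17832.

17832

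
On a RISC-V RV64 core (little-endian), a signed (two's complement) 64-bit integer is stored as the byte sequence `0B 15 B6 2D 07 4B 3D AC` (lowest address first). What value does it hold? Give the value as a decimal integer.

-6035585431402834677

Little-endian stores the least-significant byte at the lowest address.
Reassemble most-significant byte first: AC 3D 4B 07 2D B6 15 0B → 0xAC3D4B072DB6150B.
Top bit is set, so as a signed 64-bit value this is 0xAC3D4B072DB6150B − 2^64 = -6035585431402834677.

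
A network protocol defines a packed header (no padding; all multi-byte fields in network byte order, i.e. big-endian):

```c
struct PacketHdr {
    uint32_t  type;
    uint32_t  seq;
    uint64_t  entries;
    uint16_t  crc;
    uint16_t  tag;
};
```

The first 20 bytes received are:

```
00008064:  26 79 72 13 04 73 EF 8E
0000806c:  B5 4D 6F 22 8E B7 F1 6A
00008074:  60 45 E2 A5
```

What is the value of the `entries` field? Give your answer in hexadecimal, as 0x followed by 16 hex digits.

`entries` follows `type` (4 B), `seq` (4 B), so it starts at offset 4 + 4 = 8 and occupies 8 bytes.
Bytes at offsets 8..15: B5 4D 6F 22 8E B7 F1 6A.
Big-endian stores the most-significant byte at the lowest address.
The bytes are already most-significant first: 0xB54D6F228EB7F16A.

0xB54D6F228EB7F16A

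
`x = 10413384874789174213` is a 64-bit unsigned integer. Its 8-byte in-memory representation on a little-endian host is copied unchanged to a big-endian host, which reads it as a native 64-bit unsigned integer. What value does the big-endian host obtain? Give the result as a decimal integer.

10413384874789174213 in 64-bit hexadecimal is 0x9083C65F033BFBC5.
Stored little-endian, the bytes at ascending addresses are C5 FB 3B 03 5F C6 83 90.
Read back as big-endian, the last byte is least significant, giving 0xC5FB3B035FC68390.
0xC5FB3B035FC68390 = 14266061130303964048.

14266061130303964048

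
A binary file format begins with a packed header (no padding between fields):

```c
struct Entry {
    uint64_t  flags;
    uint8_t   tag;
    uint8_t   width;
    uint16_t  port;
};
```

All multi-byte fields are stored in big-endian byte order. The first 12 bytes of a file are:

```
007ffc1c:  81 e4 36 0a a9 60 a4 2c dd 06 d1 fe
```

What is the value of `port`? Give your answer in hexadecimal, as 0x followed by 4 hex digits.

0xD1FE

`port` follows `flags` (8 B), `tag` (1 B), `width` (1 B), so it starts at offset 8 + 1 + 1 = 10 and occupies 2 bytes.
Bytes at offsets 10..11: D1 FE.
Big-endian stores the most-significant byte at the lowest address.
The bytes are already most-significant first: 0xD1FE.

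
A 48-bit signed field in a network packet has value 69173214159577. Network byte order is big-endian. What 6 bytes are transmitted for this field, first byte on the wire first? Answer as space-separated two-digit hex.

3E E9 A4 DB A2 D9

69173214159577 in hexadecimal, padded to 48 bits, is 0x3EE9A4DBA2D9.
Split into bytes (most-significant first): 3E E9 A4 DB A2 D9.
Big-endian stores the most-significant byte at the lowest address.
So the memory order matches the most-significant-first order: 3E E9 A4 DB A2 D9.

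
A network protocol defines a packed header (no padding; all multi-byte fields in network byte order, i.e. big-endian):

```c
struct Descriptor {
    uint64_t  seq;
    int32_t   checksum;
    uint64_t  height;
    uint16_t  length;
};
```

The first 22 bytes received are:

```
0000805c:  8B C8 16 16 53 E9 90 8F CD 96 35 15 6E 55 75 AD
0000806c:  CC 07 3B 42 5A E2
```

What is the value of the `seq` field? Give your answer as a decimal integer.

10072324851767021711

`seq` is the first field, at byte offset 0, occupying 8 bytes.
Bytes at offsets 0..7: 8B C8 16 16 53 E9 90 8F.
Big-endian: lowest address holds the most-significant byte.
The bytes are already most-significant first: 0x8BC8161653E9908F.
0x8BC8161653E9908F = 10072324851767021711.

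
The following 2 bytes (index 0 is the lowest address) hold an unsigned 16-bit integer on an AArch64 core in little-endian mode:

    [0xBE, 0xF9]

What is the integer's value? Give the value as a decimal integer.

63934

Little-endian stores the least-significant byte at the lowest address.
Reassemble most-significant byte first: F9 BE → 0xF9BE.
0xF9BE = 63934.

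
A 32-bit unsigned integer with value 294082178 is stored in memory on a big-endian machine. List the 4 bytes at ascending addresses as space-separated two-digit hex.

11 87 56 82

294082178 in hexadecimal, padded to 32 bits, is 0x11875682.
Split into bytes (most-significant first): 11 87 56 82.
In big-endian order the high byte comes first in memory.
So the memory order matches the most-significant-first order: 11 87 56 82.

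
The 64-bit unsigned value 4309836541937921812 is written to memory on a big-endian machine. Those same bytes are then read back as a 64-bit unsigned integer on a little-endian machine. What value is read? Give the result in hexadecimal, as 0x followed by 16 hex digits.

0x142F351A809DCF3B

4309836541937921812 in 64-bit hexadecimal is 0x3BCF9D801A352F14.
Stored big-endian, the bytes at ascending addresses are 3B CF 9D 80 1A 35 2F 14.
Read back as little-endian, the first byte is least significant, giving 0x142F351A809DCF3B.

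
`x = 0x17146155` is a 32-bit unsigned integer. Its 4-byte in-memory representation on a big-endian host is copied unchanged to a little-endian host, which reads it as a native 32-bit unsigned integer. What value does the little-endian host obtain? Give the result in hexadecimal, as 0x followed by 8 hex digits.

0x55611417

Stored big-endian, the bytes at ascending addresses are 17 14 61 55.
Read back as little-endian, the first byte is least significant, giving 0x55611417.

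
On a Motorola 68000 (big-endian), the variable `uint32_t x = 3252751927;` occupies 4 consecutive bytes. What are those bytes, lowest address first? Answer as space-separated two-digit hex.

C1 E1 0E 37

3252751927 in hexadecimal, padded to 32 bits, is 0xC1E10E37.
Split into bytes (most-significant first): C1 E1 0E 37.
Big-endian stores the most-significant byte at the lowest address.
So the memory order matches the most-significant-first order: C1 E1 0E 37.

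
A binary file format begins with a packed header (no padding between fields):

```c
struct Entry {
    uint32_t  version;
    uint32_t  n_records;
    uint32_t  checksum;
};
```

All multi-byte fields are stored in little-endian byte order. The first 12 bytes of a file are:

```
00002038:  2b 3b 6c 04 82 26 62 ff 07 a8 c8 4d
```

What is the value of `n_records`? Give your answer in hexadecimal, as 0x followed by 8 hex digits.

0xFF622682

`n_records` follows `version` (4 bytes), so it starts at byte offset 4 and occupies 4 bytes.
Bytes at offsets 4..7: 82 26 62 FF.
In little-endian order the low byte comes first in memory.
Reassemble most-significant byte first: FF 62 26 82 → 0xFF622682.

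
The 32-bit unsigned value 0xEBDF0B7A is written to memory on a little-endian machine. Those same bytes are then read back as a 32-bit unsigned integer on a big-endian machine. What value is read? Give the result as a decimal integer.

2047598571

Stored little-endian, the bytes at ascending addresses are 7A 0B DF EB.
Read back as big-endian, the last byte is least significant, giving 0x7A0BDFEB.
0x7A0BDFEB = 2047598571.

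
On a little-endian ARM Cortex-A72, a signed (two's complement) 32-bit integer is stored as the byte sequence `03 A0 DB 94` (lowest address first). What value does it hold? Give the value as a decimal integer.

-1797545981

Little-endian: lowest address holds the least-significant byte.
Reassemble most-significant byte first: 94 DB A0 03 → 0x94DBA003.
Top bit is set, so as a signed 32-bit value this is 0x94DBA003 − 2^32 = -1797545981.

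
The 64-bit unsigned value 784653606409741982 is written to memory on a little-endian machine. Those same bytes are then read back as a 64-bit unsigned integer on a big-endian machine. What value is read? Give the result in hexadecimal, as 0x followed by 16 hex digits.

0x9E26C8394CA6E30A

784653606409741982 in 64-bit hexadecimal is 0x0AE3A64C39C8269E.
Stored little-endian, the bytes at ascending addresses are 9E 26 C8 39 4C A6 E3 0A.
Read back as big-endian, the last byte is least significant, giving 0x9E26C8394CA6E30A.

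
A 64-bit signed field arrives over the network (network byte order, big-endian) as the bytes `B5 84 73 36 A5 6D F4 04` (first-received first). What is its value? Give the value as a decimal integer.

-5367038177377913852

In big-endian order the high byte comes first in memory.
The bytes are already most-significant first: 0xB5847336A56DF404.
Top bit is set, so as a signed 64-bit value this is 0xB5847336A56DF404 − 2^64 = -5367038177377913852.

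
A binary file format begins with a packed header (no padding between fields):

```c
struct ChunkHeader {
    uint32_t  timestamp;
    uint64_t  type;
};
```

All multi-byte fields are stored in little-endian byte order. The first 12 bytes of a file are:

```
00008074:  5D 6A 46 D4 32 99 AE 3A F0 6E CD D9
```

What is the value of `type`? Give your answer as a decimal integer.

`type` follows `timestamp` (4 bytes), so it starts at byte offset 4 and occupies 8 bytes.
Bytes at offsets 4..11: 32 99 AE 3A F0 6E CD D9.
In little-endian order the low byte comes first in memory.
Reassemble most-significant byte first: D9 CD 6E F0 3A AE 99 32 → 0xD9CD6EF03AAE9932.
0xD9CD6EF03AAE9932 = 15694322254511774002.

15694322254511774002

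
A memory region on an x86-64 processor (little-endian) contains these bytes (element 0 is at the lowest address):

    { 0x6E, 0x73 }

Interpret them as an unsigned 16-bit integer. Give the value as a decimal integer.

Little-endian stores the least-significant byte at the lowest address.
Reassemble most-significant byte first: 73 6E → 0x736E.
0x736E = 29550.

29550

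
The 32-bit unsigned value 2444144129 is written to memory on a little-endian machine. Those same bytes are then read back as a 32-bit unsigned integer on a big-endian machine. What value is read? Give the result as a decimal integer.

28225169

2444144129 in 32-bit hexadecimal is 0x91AEAE01.
Stored little-endian, the bytes at ascending addresses are 01 AE AE 91.
Read back as big-endian, the last byte is least significant, giving 0x01AEAE91.
0x01AEAE91 = 28225169.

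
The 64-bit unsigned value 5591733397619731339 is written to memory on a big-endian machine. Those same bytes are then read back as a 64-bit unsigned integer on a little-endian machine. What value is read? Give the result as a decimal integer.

10082379909542680909

5591733397619731339 in 64-bit hexadecimal is 0x4D99D3E61BCFEB8B.
Stored big-endian, the bytes at ascending addresses are 4D 99 D3 E6 1B CF EB 8B.
Read back as little-endian, the first byte is least significant, giving 0x8BEBCF1BE6D3994D.
0x8BEBCF1BE6D3994D = 10082379909542680909.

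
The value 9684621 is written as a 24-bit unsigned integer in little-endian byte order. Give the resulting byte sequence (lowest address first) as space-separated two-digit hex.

8D C6 93

9684621 in hexadecimal, padded to 24 bits, is 0x93C68D.
Split into bytes (most-significant first): 93 C6 8D.
Little-endian: lowest address holds the least-significant byte.
So at ascending addresses the bytes are 8D C6 93.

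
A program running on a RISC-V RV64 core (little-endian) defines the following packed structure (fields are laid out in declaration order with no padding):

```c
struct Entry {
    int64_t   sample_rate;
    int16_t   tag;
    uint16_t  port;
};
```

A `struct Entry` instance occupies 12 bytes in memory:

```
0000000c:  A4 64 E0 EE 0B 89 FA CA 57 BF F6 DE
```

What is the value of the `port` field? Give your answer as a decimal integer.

`port` follows `sample_rate` (8 B), `tag` (2 B), so it starts at offset 8 + 2 = 10 and occupies 2 bytes.
Bytes at offsets 10..11: F6 DE.
Little-endian: lowest address holds the least-significant byte.
Reassemble most-significant byte first: DE F6 → 0xDEF6.
0xDEF6 = 57078.

57078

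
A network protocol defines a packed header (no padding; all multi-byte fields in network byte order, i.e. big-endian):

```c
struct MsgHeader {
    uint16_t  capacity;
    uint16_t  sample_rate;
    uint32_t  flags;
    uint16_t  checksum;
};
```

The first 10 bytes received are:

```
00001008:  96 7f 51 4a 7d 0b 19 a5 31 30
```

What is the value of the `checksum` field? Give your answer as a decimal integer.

12592

`checksum` follows `capacity` (2 B), `sample_rate` (2 B), `flags` (4 B), so it starts at offset 2 + 2 + 4 = 8 and occupies 2 bytes.
Bytes at offsets 8..9: 31 30.
Big-endian stores the most-significant byte at the lowest address.
The bytes are already most-significant first: 0x3130.
0x3130 = 12592.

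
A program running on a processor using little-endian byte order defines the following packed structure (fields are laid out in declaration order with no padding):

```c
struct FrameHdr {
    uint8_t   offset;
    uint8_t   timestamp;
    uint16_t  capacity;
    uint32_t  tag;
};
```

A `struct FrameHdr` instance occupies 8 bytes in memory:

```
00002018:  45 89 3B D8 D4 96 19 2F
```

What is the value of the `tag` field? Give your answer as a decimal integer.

`tag` follows `offset` (1 B), `timestamp` (1 B), `capacity` (2 B), so it starts at offset 1 + 1 + 2 = 4 and occupies 4 bytes.
Bytes at offsets 4..7: D4 96 19 2F.
Little-endian: lowest address holds the least-significant byte.
Reassemble most-significant byte first: 2F 19 96 D4 → 0x2F1996D4.
0x2F1996D4 = 790206164.

790206164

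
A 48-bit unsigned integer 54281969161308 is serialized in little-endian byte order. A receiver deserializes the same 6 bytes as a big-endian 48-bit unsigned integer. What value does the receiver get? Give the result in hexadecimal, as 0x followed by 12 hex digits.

54281969161308 in 48-bit hexadecimal is 0x315E817D545C.
Stored little-endian, the bytes at ascending addresses are 5C 54 7D 81 5E 31.
Read back as big-endian, the last byte is least significant, giving 0x5C547D815E31.

0x5C547D815E31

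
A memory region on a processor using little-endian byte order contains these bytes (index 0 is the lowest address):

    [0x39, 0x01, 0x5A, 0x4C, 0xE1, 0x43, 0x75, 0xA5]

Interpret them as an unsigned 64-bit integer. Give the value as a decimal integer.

Little-endian: lowest address holds the least-significant byte.
Reassemble most-significant byte first: A5 75 43 E1 4C 5A 01 39 → 0xA57543E14C5A0139.
0xA57543E14C5A0139 = 11922510223460925753.

11922510223460925753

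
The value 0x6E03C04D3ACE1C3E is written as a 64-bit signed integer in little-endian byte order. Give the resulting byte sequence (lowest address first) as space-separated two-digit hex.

3E 1C CE 3A 4D C0 03 6E

Split into bytes (most-significant first): 6E 03 C0 4D 3A CE 1C 3E.
In little-endian order the low byte comes first in memory.
So at ascending addresses the bytes are 3E 1C CE 3A 4D C0 03 6E.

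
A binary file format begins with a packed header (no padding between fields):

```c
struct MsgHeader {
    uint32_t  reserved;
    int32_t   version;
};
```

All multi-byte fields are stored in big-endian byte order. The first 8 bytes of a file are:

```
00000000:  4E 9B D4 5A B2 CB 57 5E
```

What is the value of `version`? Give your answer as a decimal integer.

`version` follows `reserved` (4 bytes), so it starts at byte offset 4 and occupies 4 bytes.
Bytes at offsets 4..7: B2 CB 57 5E.
Big-endian: lowest address holds the most-significant byte.
The bytes are already most-significant first: 0xB2CB575E.
Top bit is set, so as a signed 32-bit value this is 0xB2CB575E − 2^32 = -1295296674.

-1295296674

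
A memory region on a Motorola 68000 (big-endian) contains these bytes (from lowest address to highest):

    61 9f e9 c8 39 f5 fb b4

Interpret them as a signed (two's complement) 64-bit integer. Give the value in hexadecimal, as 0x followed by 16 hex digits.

0x619FE9C839F5FBB4

In big-endian order the high byte comes first in memory.
The bytes are already most-significant first: 0x619FE9C839F5FBB4.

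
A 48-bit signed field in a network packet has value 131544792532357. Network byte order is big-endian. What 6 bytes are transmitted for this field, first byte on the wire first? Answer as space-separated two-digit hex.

131544792532357 in hexadecimal, padded to 48 bits, is 0x77A3A8A18585.
Split into bytes (most-significant first): 77 A3 A8 A1 85 85.
Big-endian stores the most-significant byte at the lowest address.
So the memory order matches the most-significant-first order: 77 A3 A8 A1 85 85.

77 A3 A8 A1 85 85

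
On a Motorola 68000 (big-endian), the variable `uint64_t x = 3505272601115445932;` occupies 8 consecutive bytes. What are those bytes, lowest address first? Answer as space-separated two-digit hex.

3505272601115445932 in hexadecimal, padded to 64 bits, is 0x30A53ADBE6654AAC.
Split into bytes (most-significant first): 30 A5 3A DB E6 65 4A AC.
Big-endian: lowest address holds the most-significant byte.
So the memory order matches the most-significant-first order: 30 A5 3A DB E6 65 4A AC.

30 A5 3A DB E6 65 4A AC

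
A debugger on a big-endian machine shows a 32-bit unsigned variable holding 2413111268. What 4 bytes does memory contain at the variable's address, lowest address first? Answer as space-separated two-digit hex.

8F D5 27 E4

2413111268 in hexadecimal, padded to 32 bits, is 0x8FD527E4.
Split into bytes (most-significant first): 8F D5 27 E4.
Big-endian: lowest address holds the most-significant byte.
So the memory order matches the most-significant-first order: 8F D5 27 E4.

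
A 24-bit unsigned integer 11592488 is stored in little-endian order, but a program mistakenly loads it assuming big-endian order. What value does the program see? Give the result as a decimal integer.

2679728

11592488 in 24-bit hexadecimal is 0xB0E328.
Stored little-endian, the bytes at ascending addresses are 28 E3 B0.
Read back as big-endian, the last byte is least significant, giving 0x28E3B0.
0x28E3B0 = 2679728.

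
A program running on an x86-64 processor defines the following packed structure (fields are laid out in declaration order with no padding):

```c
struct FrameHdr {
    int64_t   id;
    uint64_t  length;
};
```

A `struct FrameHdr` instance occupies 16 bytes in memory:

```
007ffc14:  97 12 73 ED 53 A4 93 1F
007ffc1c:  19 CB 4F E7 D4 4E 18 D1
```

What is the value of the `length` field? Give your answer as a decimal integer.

`length` follows `id` (8 bytes), so it starts at byte offset 8 and occupies 8 bytes.
Bytes at offsets 8..15: 19 CB 4F E7 D4 4E 18 D1.
Little-endian stores the least-significant byte at the lowest address.
Reassemble most-significant byte first: D1 18 4E D4 E7 4F CB 19 → 0xD1184ED4E74FCB19.
0xD1184ED4E74FCB19 = 15066879229688793881.

15066879229688793881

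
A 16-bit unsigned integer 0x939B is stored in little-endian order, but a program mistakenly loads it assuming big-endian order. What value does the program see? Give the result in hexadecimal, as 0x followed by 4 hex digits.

0x9B93

Stored little-endian, the bytes at ascending addresses are 9B 93.
Read back as big-endian, the last byte is least significant, giving 0x9B93.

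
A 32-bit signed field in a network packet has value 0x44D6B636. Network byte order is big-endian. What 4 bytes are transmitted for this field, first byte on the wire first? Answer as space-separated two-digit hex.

Split into bytes (most-significant first): 44 D6 B6 36.
In big-endian order the high byte comes first in memory.
So the memory order matches the most-significant-first order: 44 D6 B6 36.

44 D6 B6 36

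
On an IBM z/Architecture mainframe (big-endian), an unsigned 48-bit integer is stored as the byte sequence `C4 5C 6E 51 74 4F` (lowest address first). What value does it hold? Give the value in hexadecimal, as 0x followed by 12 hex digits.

In big-endian order the high byte comes first in memory.
The bytes are already most-significant first: 0xC45C6E51744F.

0xC45C6E51744F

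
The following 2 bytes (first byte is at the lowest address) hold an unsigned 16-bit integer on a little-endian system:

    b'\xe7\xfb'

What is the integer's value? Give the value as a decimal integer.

64487

In little-endian order the low byte comes first in memory.
Reassemble most-significant byte first: FB E7 → 0xFBE7.
0xFBE7 = 64487.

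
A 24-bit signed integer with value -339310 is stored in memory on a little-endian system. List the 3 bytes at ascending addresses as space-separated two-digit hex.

Two's complement of -339310 in 24 bits: 339310 = 0x052D6E; invert → 0xFAD291; add 1 → 0xFAD292.
Split into bytes (most-significant first): FA D2 92.
In little-endian order the low byte comes first in memory.
So at ascending addresses the bytes are 92 D2 FA.

92 D2 FA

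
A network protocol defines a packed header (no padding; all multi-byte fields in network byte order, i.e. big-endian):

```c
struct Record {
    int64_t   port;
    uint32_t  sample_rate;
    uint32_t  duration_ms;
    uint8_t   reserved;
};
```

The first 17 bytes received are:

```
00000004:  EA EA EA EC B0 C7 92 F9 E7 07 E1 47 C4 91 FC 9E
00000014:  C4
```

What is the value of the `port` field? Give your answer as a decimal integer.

`port` is the first field, at byte offset 0, occupying 8 bytes.
Bytes at offsets 0..7: EA EA EA EC B0 C7 92 F9.
In big-endian order the high byte comes first in memory.
The bytes are already most-significant first: 0xEAEAEAECB0C792F9.
Top bit is set, so as a signed 64-bit value this is 0xEAEAEAECB0C792F9 − 2^64 = -1519143621985070343.

-1519143621985070343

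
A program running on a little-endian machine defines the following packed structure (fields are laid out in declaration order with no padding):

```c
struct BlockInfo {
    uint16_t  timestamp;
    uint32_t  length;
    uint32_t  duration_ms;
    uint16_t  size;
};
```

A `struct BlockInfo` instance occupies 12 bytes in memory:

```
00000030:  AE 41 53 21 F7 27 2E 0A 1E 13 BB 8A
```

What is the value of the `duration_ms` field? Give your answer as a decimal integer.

320735790

`duration_ms` follows `timestamp` (2 B), `length` (4 B), so it starts at offset 2 + 4 = 6 and occupies 4 bytes.
Bytes at offsets 6..9: 2E 0A 1E 13.
Little-endian stores the least-significant byte at the lowest address.
Reassemble most-significant byte first: 13 1E 0A 2E → 0x131E0A2E.
0x131E0A2E = 320735790.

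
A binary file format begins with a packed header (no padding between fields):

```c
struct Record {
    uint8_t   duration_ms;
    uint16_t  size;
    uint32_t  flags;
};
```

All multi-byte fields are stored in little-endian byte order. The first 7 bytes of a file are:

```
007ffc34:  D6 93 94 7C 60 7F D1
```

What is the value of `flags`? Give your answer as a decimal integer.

3514785916

`flags` follows `duration_ms` (1 B), `size` (2 B), so it starts at offset 1 + 2 = 3 and occupies 4 bytes.
Bytes at offsets 3..6: 7C 60 7F D1.
Little-endian stores the least-significant byte at the lowest address.
Reassemble most-significant byte first: D1 7F 60 7C → 0xD17F607C.
0xD17F607C = 3514785916.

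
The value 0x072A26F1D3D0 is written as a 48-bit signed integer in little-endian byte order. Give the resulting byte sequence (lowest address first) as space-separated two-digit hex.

D0 D3 F1 26 2A 07

Split into bytes (most-significant first): 07 2A 26 F1 D3 D0.
Little-endian: lowest address holds the least-significant byte.
So at ascending addresses the bytes are D0 D3 F1 26 2A 07.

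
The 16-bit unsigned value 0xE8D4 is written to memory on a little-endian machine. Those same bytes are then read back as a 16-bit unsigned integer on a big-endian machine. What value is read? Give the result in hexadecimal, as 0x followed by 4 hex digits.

0xD4E8

Stored little-endian, the bytes at ascending addresses are D4 E8.
Read back as big-endian, the last byte is least significant, giving 0xD4E8.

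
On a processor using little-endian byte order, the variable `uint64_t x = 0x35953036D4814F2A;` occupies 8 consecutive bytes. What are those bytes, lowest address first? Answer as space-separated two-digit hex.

Split into bytes (most-significant first): 35 95 30 36 D4 81 4F 2A.
Little-endian: lowest address holds the least-significant byte.
So at ascending addresses the bytes are 2A 4F 81 D4 36 30 95 35.

2A 4F 81 D4 36 30 95 35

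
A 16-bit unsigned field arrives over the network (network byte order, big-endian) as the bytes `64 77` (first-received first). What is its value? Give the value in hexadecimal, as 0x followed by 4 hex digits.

In big-endian order the high byte comes first in memory.
The bytes are already most-significant first: 0x6477.

0x6477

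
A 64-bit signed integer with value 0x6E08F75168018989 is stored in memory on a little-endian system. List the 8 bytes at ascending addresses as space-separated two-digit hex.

Split into bytes (most-significant first): 6E 08 F7 51 68 01 89 89.
Little-endian: lowest address holds the least-significant byte.
So at ascending addresses the bytes are 89 89 01 68 51 F7 08 6E.

89 89 01 68 51 F7 08 6E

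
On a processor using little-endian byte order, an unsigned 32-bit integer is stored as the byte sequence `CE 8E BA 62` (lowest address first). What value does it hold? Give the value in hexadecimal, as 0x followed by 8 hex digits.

Little-endian stores the least-significant byte at the lowest address.
Reassemble most-significant byte first: 62 BA 8E CE → 0x62BA8ECE.

0x62BA8ECE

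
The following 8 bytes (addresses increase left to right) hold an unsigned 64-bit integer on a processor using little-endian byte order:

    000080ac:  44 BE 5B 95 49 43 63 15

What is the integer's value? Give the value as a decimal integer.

1541149480808332868

Little-endian stores the least-significant byte at the lowest address.
Reassemble most-significant byte first: 15 63 43 49 95 5B BE 44 → 0x15634349955BBE44.
0x15634349955BBE44 = 1541149480808332868.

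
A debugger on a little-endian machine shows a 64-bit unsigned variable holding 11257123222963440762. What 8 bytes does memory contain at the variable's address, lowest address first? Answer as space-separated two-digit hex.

7A 4C 89 B1 ED 55 39 9C

11257123222963440762 in hexadecimal, padded to 64 bits, is 0x9C3955EDB1894C7A.
Split into bytes (most-significant first): 9C 39 55 ED B1 89 4C 7A.
Little-endian: lowest address holds the least-significant byte.
So at ascending addresses the bytes are 7A 4C 89 B1 ED 55 39 9C.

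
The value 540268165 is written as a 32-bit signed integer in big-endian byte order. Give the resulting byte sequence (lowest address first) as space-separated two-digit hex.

20 33 D6 85

540268165 in hexadecimal, padded to 32 bits, is 0x2033D685.
Split into bytes (most-significant first): 20 33 D6 85.
In big-endian order the high byte comes first in memory.
So the memory order matches the most-significant-first order: 20 33 D6 85.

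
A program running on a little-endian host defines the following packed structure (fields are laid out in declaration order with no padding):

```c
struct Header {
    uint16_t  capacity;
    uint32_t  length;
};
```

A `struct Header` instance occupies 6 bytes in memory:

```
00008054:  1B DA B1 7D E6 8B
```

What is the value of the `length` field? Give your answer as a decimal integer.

2347138481

`length` follows `capacity` (2 bytes), so it starts at byte offset 2 and occupies 4 bytes.
Bytes at offsets 2..5: B1 7D E6 8B.
Little-endian stores the least-significant byte at the lowest address.
Reassemble most-significant byte first: 8B E6 7D B1 → 0x8BE67DB1.
0x8BE67DB1 = 2347138481.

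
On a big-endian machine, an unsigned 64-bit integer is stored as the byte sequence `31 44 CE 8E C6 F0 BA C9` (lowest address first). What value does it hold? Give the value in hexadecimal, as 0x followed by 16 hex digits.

Big-endian: lowest address holds the most-significant byte.
The bytes are already most-significant first: 0x3144CE8EC6F0BAC9.

0x3144CE8EC6F0BAC9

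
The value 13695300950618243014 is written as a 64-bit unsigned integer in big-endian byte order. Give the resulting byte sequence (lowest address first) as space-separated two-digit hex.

13695300950618243014 in hexadecimal, padded to 64 bits, is 0xBE0F7BA75DAB7FC6.
Split into bytes (most-significant first): BE 0F 7B A7 5D AB 7F C6.
Big-endian stores the most-significant byte at the lowest address.
So the memory order matches the most-significant-first order: BE 0F 7B A7 5D AB 7F C6.

BE 0F 7B A7 5D AB 7F C6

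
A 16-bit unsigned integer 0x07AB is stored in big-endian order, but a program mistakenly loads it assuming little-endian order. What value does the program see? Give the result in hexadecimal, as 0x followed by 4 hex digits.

0xAB07

Stored big-endian, the bytes at ascending addresses are 07 AB.
Read back as little-endian, the first byte is least significant, giving 0xAB07.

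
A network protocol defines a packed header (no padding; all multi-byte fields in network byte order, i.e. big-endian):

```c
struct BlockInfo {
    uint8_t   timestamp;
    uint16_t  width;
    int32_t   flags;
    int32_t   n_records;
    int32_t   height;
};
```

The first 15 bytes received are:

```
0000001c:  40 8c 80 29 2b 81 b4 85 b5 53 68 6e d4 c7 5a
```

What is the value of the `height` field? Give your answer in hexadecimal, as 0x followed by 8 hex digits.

`height` follows `timestamp` (1 B), `width` (2 B), `flags` (4 B), `n_records` (4 B), so it starts at offset 1 + 2 + 4 + 4 = 11 and occupies 4 bytes.
Bytes at offsets 11..14: 6E D4 C7 5A.
Big-endian stores the most-significant byte at the lowest address.
The bytes are already most-significant first: 0x6ED4C75A.

0x6ED4C75A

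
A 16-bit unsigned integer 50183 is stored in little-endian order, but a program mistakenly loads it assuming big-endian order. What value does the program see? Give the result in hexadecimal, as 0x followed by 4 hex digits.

50183 in 16-bit hexadecimal is 0xC407.
Stored little-endian, the bytes at ascending addresses are 07 C4.
Read back as big-endian, the last byte is least significant, giving 0x07C4.

0x07C4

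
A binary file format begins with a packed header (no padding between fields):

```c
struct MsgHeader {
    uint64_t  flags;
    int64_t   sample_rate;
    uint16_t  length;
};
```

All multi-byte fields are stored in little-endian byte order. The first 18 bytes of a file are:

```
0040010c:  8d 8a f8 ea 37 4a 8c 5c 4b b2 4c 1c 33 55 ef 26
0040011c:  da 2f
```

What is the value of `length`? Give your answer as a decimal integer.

`length` follows `flags` (8 B), `sample_rate` (8 B), so it starts at offset 8 + 8 = 16 and occupies 2 bytes.
Bytes at offsets 16..17: DA 2F.
In little-endian order the low byte comes first in memory.
Reassemble most-significant byte first: 2F DA → 0x2FDA.
0x2FDA = 12250.

12250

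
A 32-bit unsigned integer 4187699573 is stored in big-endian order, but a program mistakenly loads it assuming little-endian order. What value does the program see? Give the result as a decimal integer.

4187699573 in 32-bit hexadecimal is 0xF99B3975.
Stored big-endian, the bytes at ascending addresses are F9 9B 39 75.
Read back as little-endian, the first byte is least significant, giving 0x75399BF9.
0x75399BF9 = 1966709753.

1966709753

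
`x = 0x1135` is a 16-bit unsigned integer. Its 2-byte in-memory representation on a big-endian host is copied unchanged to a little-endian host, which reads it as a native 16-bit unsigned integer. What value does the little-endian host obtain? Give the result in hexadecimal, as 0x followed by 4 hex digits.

Stored big-endian, the bytes at ascending addresses are 11 35.
Read back as little-endian, the first byte is least significant, giving 0x3511.

0x3511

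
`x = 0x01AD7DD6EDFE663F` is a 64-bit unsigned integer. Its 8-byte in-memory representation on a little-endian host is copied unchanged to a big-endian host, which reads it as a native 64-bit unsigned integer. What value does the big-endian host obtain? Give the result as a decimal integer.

Stored little-endian, the bytes at ascending addresses are 3F 66 FE ED D6 7D AD 01.
Read back as big-endian, the last byte is least significant, giving 0x3F66FEEDD67DAD01.
0x3F66FEEDD67DAD01 = 4568619169473211649.

4568619169473211649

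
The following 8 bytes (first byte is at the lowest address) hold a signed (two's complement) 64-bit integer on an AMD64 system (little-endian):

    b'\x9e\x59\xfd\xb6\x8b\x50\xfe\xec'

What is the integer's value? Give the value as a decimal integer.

In little-endian order the low byte comes first in memory.
Reassemble most-significant byte first: EC FE 50 8B B6 FD 59 9E → 0xECFE508BB6FD599E.
Top bit is set, so as a signed 64-bit value this is 0xECFE508BB6FD599E − 2^64 = -1369568675673319010.

-1369568675673319010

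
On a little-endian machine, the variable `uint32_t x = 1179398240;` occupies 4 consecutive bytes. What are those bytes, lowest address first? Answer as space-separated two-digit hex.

1179398240 in hexadecimal, padded to 32 bits, is 0x464C3060.
Split into bytes (most-significant first): 46 4C 30 60.
Little-endian stores the least-significant byte at the lowest address.
So at ascending addresses the bytes are 60 30 4C 46.

60 30 4C 46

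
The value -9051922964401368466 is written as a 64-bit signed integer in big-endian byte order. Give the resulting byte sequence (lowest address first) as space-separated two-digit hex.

82 61 1C 05 E4 A7 D2 6E

Two's complement of -9051922964401368466 in 64 bits: 9051922964401368466 = 0x7D9EE3FA1B582D92; invert → 0x82611C05E4A7D26D; add 1 → 0x82611C05E4A7D26E.
Split into bytes (most-significant first): 82 61 1C 05 E4 A7 D2 6E.
Big-endian: lowest address holds the most-significant byte.
So the memory order matches the most-significant-first order: 82 61 1C 05 E4 A7 D2 6E.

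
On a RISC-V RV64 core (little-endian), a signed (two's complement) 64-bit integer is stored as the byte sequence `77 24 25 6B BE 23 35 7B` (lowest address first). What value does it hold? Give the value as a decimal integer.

In little-endian order the low byte comes first in memory.
Reassemble most-significant byte first: 7B 35 23 BE 6B 25 24 77 → 0x7B3523BE6B252477.
0x7B3523BE6B252477 = 8878041541179155575.

8878041541179155575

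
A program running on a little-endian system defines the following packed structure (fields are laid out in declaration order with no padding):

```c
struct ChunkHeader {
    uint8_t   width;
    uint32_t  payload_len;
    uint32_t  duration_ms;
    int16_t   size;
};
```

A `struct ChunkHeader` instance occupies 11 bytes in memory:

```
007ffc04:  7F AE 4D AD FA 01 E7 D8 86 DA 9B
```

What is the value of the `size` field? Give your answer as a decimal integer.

`size` follows `width` (1 B), `payload_len` (4 B), `duration_ms` (4 B), so it starts at offset 1 + 4 + 4 = 9 and occupies 2 bytes.
Bytes at offsets 9..10: DA 9B.
Little-endian: lowest address holds the least-significant byte.
Reassemble most-significant byte first: 9B DA → 0x9BDA.
Top bit is set, so as a signed 16-bit value this is 0x9BDA − 2^16 = -25638.

-25638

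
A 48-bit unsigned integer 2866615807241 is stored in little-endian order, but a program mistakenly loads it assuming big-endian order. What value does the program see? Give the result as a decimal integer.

2866615807241 in 48-bit hexadecimal is 0x029B6F9DED09.
Stored little-endian, the bytes at ascending addresses are 09 ED 9D 6F 9B 02.
Read back as big-endian, the last byte is least significant, giving 0x09ED9D6F9B02.
0x09ED9D6F9B02 = 10916153236226.

10916153236226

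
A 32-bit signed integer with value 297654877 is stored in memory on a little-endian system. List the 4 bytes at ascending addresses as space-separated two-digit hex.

297654877 in hexadecimal, padded to 32 bits, is 0x11BDDA5D.
Split into bytes (most-significant first): 11 BD DA 5D.
In little-endian order the low byte comes first in memory.
So at ascending addresses the bytes are 5D DA BD 11.

5D DA BD 11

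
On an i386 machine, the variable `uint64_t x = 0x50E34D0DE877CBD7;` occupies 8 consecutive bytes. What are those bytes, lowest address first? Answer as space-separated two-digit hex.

Split into bytes (most-significant first): 50 E3 4D 0D E8 77 CB D7.
In little-endian order the low byte comes first in memory.
So at ascending addresses the bytes are D7 CB 77 E8 0D 4D E3 50.

D7 CB 77 E8 0D 4D E3 50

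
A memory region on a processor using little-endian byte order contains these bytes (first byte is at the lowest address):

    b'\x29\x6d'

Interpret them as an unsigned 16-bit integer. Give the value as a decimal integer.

27945

Little-endian stores the least-significant byte at the lowest address.
Reassemble most-significant byte first: 6D 29 → 0x6D29.
0x6D29 = 27945.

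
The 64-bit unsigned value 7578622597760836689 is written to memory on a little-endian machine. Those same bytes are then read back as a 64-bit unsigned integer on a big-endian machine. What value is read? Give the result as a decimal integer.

5864892269637479529

7578622597760836689 in 64-bit hexadecimal is 0x692CAD1972486451.
Stored little-endian, the bytes at ascending addresses are 51 64 48 72 19 AD 2C 69.
Read back as big-endian, the last byte is least significant, giving 0x5164487219AD2C69.
0x5164487219AD2C69 = 5864892269637479529.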